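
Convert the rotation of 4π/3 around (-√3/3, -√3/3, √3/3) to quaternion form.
-0.5 - 0.5i - 0.5j + 0.5k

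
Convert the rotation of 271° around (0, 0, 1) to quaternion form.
-0.7133 + 0.7009k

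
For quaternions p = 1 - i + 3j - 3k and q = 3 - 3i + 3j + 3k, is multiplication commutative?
No: pq = 12i + 24j ≠ -24i - 12k = qp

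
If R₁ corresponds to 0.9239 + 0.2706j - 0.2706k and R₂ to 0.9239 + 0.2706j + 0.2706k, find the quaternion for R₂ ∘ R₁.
0.8536 - 0.1464i + 0.5j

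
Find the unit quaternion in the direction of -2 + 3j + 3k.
-0.4264 + 0.6396j + 0.6396k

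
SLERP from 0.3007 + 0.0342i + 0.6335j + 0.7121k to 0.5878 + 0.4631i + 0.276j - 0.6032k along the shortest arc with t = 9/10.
-0.5303 - 0.4484i - 0.1749j + 0.6979k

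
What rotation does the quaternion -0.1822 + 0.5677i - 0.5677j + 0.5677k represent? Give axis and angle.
axis = (√3/3, -√3/3, √3/3), θ = 201°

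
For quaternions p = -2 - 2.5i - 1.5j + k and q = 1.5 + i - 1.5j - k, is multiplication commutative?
No: pq = -1.75 - 2.75i - 0.75j + 8.75k ≠ -1.75 - 8.75i + 2.25j - 1.75k = qp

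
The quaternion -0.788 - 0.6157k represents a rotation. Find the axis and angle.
axis = (0, 0, -1), θ = 284°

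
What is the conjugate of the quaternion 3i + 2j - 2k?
-3i - 2j + 2k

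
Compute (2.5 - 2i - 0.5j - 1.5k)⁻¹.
0.1961 + 0.1569i + 0.0392j + 0.1176k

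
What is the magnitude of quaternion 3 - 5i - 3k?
√43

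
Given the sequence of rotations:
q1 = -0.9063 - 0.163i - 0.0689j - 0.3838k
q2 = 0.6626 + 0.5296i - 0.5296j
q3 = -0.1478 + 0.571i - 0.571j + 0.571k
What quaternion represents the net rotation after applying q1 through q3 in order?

q2 · q1 = -0.5507 - 0.3847i + 0.6376j - 0.3771k
q3 · q2 · q1 = 0.8805 - 0.4063i + 0.2159j - 0.1143k
0.8805 - 0.4063i + 0.2159j - 0.1143k


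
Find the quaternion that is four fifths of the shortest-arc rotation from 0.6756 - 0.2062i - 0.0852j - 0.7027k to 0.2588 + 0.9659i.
-0.0389 - 0.9757i - 0.0259j - 0.214k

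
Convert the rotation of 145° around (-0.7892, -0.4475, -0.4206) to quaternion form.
0.3007 - 0.7527i - 0.4268j - 0.4011k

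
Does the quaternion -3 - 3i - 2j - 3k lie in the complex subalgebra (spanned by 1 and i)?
No. The quaternion -3 - 3i - 2j - 3k has j-coefficient y = -2 and k-coefficient z = -3, not both zero, so it does not lie in the complex subalgebra spanned by 1 and i.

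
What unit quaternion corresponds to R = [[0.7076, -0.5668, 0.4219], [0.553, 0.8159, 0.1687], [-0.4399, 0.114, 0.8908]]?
0.9239 - 0.0148i + 0.2332j + 0.303k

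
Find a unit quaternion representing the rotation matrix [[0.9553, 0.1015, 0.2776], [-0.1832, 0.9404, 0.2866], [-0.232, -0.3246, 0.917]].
0.9763 - 0.1565i + 0.1305j - 0.0729k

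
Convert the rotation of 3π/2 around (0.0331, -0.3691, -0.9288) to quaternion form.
-0.7071 + 0.0234i - 0.261j - 0.6568k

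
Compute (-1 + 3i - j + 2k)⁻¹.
-0.0667 - 0.2i + 0.0667j - 0.1333k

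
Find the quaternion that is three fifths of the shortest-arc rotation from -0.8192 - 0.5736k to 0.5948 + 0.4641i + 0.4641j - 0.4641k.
-0.8725 - 0.3443i - 0.3443j + 0.0423k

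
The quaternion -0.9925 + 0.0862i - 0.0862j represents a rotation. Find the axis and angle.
axis = (√2/2, -√2/2, 0), θ = 346°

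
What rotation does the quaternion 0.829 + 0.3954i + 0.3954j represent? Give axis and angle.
axis = (√2/2, √2/2, 0), θ = 68°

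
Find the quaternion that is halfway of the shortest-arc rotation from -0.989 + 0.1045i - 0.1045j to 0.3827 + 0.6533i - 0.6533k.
-0.8474 - 0.339i - 0.0646j + 0.4036k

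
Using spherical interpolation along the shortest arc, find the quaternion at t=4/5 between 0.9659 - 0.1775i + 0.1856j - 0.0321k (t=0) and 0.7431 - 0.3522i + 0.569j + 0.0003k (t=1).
0.8035 - 0.3226i + 0.5002j - 0.0064k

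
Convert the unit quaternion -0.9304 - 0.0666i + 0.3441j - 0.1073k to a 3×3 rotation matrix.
[[0.7402, -0.2455, -0.626], [0.1538, 0.9681, -0.1978], [0.6546, 0.0501, 0.7543]]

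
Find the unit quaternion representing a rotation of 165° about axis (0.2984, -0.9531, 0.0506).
0.1305 + 0.2958i - 0.9449j + 0.0502k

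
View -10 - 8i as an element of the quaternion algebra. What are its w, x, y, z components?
-10 - 8i + 0j + 0k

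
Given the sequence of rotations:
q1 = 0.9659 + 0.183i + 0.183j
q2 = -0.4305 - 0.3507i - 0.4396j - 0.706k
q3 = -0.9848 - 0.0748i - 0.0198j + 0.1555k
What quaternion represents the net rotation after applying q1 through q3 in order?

q2 · q1 = -0.2712 - 0.2883i - 0.6326j - 0.6657k
q3 · q2 · q1 = 0.3365 + 0.4158i + 0.5337j + 0.655k
0.3365 + 0.4158i + 0.5337j + 0.655k


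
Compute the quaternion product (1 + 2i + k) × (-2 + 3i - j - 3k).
-5 + 8j - 7k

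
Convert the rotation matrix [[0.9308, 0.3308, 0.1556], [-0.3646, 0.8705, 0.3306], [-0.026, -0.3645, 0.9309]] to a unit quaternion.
0.9659 - 0.1799i + 0.047j - 0.18k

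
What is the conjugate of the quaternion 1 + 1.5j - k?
1 - 1.5j + k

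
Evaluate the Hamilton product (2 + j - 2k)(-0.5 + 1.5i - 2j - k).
-1 - 2i - 7.5j - 2.5k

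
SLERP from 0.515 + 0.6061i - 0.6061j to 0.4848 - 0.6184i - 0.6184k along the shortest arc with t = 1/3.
0.1999 + 0.7905i - 0.5017j + 0.2888k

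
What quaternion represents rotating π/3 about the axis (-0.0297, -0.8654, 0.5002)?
0.866 - 0.0149i - 0.4327j + 0.2501k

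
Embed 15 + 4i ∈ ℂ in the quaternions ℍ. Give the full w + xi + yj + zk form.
15 + 4i + 0j + 0k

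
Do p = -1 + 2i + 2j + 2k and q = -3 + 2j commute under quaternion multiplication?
No: pq = -1 - 10i - 8j - 2k ≠ -1 - 2i - 8j - 10k = qp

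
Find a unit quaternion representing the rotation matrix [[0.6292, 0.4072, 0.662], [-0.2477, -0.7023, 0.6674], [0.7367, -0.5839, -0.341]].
-0.3827 + 0.8174i + 0.0488j + 0.4278k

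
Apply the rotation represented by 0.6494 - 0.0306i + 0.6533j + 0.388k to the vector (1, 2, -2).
(-2.892, 0.765, -0.227)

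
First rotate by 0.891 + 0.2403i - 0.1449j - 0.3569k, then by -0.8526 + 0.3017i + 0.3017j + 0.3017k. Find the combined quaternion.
-0.6808 + 0.5725j + 0.4569k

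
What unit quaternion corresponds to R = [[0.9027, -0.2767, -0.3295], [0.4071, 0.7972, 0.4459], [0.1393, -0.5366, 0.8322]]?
0.9397 - 0.2614i - 0.1247j + 0.1819k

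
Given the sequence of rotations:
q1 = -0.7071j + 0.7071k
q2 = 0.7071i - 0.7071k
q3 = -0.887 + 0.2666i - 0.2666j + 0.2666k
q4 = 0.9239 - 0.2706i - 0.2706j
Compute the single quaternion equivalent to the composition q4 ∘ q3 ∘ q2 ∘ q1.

q2 · q1 = 0.5 - 0.5i - 0.5j - 0.5k
q3 · q2 · q1 = -0.3102 + 0.8434i + 0.3102j + 0.3102k
q4 · q3 · q2 · q1 = 0.0256 + 0.7792i + 0.4545j + 0.4309k
0.0256 + 0.7792i + 0.4545j + 0.4309k


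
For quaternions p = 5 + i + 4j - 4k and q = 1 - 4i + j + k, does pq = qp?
No: pq = 9 - 11i + 24j + 18k ≠ 9 - 27i - 6j - 16k = qp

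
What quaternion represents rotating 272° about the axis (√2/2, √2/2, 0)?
-0.7193 + 0.4912i + 0.4912j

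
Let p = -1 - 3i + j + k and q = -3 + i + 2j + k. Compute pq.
3 + 7i - j - 11k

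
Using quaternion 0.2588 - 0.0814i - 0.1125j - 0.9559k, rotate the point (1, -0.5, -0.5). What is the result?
(-1.158, -0.185, -0.353)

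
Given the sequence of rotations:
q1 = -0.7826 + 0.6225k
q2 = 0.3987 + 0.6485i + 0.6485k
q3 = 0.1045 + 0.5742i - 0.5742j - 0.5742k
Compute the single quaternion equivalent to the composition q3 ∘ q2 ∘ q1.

q2 · q1 = -0.7157 - 0.5075i - 0.4037j - 0.2593k
q3 · q2 · q1 = -0.1641 - 0.5469i + 0.8091j - 0.1394k
-0.1641 - 0.5469i + 0.8091j - 0.1394k


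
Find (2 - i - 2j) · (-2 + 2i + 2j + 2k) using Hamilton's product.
2 + 2i + 10j + 6k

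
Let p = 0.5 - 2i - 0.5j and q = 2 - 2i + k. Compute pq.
-3 - 5.5i + j - 0.5k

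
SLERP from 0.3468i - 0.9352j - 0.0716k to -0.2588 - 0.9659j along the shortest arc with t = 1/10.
-0.0267 + 0.3141i - 0.9468j - 0.0648k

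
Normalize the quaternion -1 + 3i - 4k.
-0.1961 + 0.5883i - 0.7845k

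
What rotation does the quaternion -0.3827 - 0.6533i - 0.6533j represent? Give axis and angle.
axis = (-√2/2, -√2/2, 0), θ = 5π/4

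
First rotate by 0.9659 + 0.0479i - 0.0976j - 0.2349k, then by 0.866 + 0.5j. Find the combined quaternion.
0.8853 - 0.076i + 0.3984j - 0.2274k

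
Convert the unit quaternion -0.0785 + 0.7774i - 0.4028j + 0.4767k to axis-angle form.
axis = (0.7798, -0.404, 0.4782), θ = 189°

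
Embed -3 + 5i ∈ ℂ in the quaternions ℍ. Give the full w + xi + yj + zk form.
-3 + 5i + 0j + 0k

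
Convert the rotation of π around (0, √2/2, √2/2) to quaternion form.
0.7071j + 0.7071k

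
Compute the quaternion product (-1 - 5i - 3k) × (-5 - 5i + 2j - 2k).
-26 + 36i + 3j + 7k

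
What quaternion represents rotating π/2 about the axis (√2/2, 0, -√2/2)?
0.7071 + 0.5i - 0.5k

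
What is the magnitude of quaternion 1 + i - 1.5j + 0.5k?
2.121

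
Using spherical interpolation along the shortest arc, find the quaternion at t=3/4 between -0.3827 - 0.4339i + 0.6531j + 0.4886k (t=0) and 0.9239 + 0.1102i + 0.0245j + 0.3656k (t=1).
-0.9363 - 0.2442i + 0.2016j - 0.1519k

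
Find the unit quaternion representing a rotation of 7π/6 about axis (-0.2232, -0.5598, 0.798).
-0.2588 - 0.2156i - 0.5407j + 0.7708k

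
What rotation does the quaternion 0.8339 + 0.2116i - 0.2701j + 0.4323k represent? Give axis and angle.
axis = (0.3834, -0.4894, 0.7833), θ = 67°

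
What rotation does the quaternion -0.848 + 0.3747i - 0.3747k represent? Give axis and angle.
axis = (√2/2, 0, -√2/2), θ = 296°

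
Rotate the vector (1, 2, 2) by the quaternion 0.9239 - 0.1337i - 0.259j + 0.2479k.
(-1.124, 2.447, 1.322)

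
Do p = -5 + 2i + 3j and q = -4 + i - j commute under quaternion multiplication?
No: pq = 21 - 13i - 7j - 5k ≠ 21 - 13i - 7j + 5k = qp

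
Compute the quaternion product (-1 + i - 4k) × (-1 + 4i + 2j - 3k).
-15 + 3i - 15j + 9k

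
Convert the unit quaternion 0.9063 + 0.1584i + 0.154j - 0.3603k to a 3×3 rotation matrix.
[[0.6929, 0.7019, 0.165], [-0.6043, 0.6902, -0.3981], [-0.3933, 0.1761, 0.9024]]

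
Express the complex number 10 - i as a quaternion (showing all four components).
10 - i + 0j + 0k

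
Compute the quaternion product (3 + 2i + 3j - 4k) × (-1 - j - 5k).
-20 - 21i + 4j - 13k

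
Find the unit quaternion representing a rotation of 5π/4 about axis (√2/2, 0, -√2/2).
-0.3827 + 0.6533i - 0.6533k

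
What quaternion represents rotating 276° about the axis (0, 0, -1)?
-0.7431 - 0.6691k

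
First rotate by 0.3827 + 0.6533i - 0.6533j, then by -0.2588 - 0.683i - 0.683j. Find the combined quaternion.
-0.099 - 0.4305i - 0.0923j + 0.8924k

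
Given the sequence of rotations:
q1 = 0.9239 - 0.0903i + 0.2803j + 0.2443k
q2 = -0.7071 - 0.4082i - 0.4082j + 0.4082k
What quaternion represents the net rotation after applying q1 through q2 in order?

q2 · q1 = -0.6755 - 0.5274i - 0.5125j + 0.0531k
-0.6755 - 0.5274i - 0.5125j + 0.0531k


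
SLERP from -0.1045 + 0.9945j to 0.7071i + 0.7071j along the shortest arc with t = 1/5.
-0.0869 + 0.1567i + 0.9838j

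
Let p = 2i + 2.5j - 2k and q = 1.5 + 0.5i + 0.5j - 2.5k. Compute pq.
-7.25 - 2.25i + 7.75j - 3.25k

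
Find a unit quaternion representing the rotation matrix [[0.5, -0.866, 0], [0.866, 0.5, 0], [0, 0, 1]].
0.866 + 0.5k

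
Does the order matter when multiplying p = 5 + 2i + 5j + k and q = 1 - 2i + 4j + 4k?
Yes: pq = -15 + 8i + 15j + 39k ≠ -15 - 24i + 35j + 3k = qp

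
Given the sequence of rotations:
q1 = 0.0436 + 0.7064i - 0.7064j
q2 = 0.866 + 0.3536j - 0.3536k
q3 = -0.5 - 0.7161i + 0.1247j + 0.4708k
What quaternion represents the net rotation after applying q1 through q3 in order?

q2 · q1 = 0.2875 + 0.362i - 0.8461j - 0.2652k
q3 · q2 · q1 = 0.3458 - 0.0216i + 0.4394j + 0.8287k
0.3458 - 0.0216i + 0.4394j + 0.8287k


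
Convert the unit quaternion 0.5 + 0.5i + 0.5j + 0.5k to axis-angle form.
axis = (√3/3, √3/3, √3/3), θ = 2π/3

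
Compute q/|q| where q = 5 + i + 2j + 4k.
0.7372 + 0.1474i + 0.2949j + 0.5898k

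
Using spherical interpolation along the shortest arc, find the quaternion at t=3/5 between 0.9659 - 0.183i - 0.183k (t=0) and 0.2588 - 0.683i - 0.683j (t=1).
0.6585 - 0.5715i - 0.4813j - 0.0902k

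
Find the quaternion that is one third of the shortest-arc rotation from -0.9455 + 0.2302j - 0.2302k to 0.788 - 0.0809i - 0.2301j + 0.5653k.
-0.9074 + 0.0276i + 0.2339j - 0.3481k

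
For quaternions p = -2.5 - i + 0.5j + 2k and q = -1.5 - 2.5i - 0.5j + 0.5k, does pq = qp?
No: pq = 0.5 + 9i - 4j - 2.5k ≠ 0.5 + 6.5i + 5j - 6k = qp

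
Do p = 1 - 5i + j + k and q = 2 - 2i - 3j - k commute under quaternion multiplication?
No: pq = -4 - 10i - 8j + 18k ≠ -4 - 14i + 6j - 16k = qp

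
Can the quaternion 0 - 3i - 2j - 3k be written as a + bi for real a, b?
No. The quaternion -3i - 2j - 3k has j-coefficient y = -2 and k-coefficient z = -3, not both zero, so it does not lie in the complex subalgebra spanned by 1 and i.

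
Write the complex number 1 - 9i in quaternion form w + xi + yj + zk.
1 - 9i + 0j + 0k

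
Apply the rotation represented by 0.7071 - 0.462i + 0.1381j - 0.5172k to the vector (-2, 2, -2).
(-0.992, 0.773, -3.228)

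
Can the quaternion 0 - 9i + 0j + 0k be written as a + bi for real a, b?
Yes. The quaternion -9i has j- and k-coefficients y = z = 0, so it lies in the complex subalgebra spanned by 1 and i.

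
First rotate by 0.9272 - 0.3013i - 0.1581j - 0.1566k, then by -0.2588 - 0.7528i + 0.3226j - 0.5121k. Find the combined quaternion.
-0.496 - 0.7515i + 0.3764j - 0.2181k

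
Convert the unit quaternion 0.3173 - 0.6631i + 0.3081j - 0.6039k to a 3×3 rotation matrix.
[[0.0808, -0.0254, 0.9964], [-0.7918, -0.6088, 0.0487], [0.6054, -0.7929, -0.0693]]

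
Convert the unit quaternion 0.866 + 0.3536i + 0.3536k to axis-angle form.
axis = (√2/2, 0, √2/2), θ = π/3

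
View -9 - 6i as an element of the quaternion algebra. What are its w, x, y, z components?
-9 - 6i + 0j + 0k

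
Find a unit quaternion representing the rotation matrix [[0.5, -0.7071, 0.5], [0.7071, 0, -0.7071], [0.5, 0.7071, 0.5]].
0.7071 + 0.5i + 0.5k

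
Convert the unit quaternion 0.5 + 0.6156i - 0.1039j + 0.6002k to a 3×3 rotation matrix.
[[0.2579, -0.7281, 0.6351], [0.4723, -0.4784, -0.7403], [0.8429, 0.4909, 0.2205]]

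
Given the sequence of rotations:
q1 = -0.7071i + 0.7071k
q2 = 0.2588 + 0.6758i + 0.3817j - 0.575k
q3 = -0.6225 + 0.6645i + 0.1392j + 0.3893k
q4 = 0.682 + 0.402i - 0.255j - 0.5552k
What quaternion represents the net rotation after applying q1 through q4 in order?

q2 · q1 = 0.8844 + 0.0869i - 0.0713j + 0.4529k
q3 · q2 · q1 = -0.7747 + 0.6244i - 0.0996j + 0.0029k
q4 · q3 · q2 · q1 = -0.8031 + 0.0584i - 0.2182j + 0.5513k
-0.8031 + 0.0584i - 0.2182j + 0.5513k


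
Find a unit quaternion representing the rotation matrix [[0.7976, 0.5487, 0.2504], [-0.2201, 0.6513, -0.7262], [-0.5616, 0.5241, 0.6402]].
0.8788 + 0.3557i + 0.231j - 0.2187k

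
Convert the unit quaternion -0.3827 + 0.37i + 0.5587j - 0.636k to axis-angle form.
axis = (0.4005, 0.6047, -0.6884), θ = 5π/4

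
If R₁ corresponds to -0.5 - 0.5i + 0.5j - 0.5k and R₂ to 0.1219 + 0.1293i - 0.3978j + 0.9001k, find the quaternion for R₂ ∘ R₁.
0.6526 - 0.3767i - 0.1255j - 0.6452k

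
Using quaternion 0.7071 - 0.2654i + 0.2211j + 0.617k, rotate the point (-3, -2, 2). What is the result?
(1.528, -1.165, 3.648)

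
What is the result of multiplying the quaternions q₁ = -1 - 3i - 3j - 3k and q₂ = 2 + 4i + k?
13 - 13i - 15j + 5k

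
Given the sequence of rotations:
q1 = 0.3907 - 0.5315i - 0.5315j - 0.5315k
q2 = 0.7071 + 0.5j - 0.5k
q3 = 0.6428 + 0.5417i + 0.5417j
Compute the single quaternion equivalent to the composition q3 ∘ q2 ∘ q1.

q2 · q1 = 0.2763 - 0.9073i + 0.0853j - 0.3054k
q3 · q2 · q1 = 0.6229 - 0.599i + 0.3699j + 0.3414k
0.6229 - 0.599i + 0.3699j + 0.3414k


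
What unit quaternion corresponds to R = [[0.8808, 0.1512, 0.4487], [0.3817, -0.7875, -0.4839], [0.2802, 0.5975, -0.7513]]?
0.2924 + 0.9246i + 0.1441j + 0.1971k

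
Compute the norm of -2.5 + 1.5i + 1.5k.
3.279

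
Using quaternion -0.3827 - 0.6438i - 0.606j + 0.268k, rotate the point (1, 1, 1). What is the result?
(1.226, -0.215, -1.204)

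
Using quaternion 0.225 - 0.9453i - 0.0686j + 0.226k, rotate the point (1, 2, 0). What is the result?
(0.944, -1.547, -1.309)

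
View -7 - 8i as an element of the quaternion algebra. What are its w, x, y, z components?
-7 - 8i + 0j + 0k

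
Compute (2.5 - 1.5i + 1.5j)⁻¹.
0.2326 + 0.1395i - 0.1395j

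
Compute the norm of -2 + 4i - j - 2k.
5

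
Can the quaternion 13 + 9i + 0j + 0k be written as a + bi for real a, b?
Yes. The quaternion 13 + 9i has j- and k-coefficients y = z = 0, so it lies in the complex subalgebra spanned by 1 and i.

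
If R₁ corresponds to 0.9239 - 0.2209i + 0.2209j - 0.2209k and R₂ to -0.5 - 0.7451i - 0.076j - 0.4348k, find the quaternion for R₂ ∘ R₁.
-0.7058 - 0.4651i - 0.2492j - 0.4726k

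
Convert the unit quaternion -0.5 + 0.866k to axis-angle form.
axis = (0, 0, 1), θ = 4π/3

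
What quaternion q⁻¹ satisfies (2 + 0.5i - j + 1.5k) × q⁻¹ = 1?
0.2667 - 0.0667i + 0.1333j - 0.2k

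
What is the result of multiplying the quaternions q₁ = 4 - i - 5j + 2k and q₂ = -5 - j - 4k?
-17 + 27i + 17j - 25k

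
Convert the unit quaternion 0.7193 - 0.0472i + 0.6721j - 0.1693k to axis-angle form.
axis = (-0.0679, 0.9675, -0.2437), θ = 88°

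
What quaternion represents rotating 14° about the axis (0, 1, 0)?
0.9925 + 0.1219j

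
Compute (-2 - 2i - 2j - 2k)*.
-2 + 2i + 2j + 2k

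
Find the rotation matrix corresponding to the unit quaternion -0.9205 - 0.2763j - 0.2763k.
[[0.6946, -0.5087, 0.5087], [0.5087, 0.8473, 0.1527], [-0.5087, 0.1527, 0.8473]]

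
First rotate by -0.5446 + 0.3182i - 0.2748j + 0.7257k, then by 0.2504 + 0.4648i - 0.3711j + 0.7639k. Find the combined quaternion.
-0.9406 - 0.2328i + 0.0391j - 0.2439k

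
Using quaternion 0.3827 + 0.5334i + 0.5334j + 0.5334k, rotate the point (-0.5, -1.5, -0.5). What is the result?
(-0.661, -0.362, -1.477)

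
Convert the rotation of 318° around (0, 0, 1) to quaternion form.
-0.9336 + 0.3584k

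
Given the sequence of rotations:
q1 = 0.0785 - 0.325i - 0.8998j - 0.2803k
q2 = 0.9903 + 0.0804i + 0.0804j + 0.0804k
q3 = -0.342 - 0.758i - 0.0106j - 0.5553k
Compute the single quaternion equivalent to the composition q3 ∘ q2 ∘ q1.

q2 · q1 = 0.1987 - 0.2657i - 0.8884j - 0.3175k
q3 · q2 · q1 = -0.4551 - 0.5497i + 0.2086j + 0.6688k
-0.4551 - 0.5497i + 0.2086j + 0.6688k


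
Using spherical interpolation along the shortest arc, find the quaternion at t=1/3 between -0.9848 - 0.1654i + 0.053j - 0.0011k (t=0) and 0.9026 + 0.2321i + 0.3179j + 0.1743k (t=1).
-0.9769 - 0.1916i - 0.0729j - 0.0604k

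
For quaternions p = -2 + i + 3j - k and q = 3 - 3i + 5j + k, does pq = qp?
No: pq = -17 + 17i + j + 9k ≠ -17 + i - 3j - 19k = qp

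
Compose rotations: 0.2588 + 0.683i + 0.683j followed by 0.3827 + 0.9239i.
-0.532 + 0.5005i + 0.2614j + 0.631k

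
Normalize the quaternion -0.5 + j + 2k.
-0.2182 + 0.4364j + 0.8729k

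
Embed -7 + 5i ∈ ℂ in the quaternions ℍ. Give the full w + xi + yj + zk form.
-7 + 5i + 0j + 0k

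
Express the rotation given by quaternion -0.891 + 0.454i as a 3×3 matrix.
[[1, 0, 0], [0, 0.5878, 0.809], [0, -0.809, 0.5878]]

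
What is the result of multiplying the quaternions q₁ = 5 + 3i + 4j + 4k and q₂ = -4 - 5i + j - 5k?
11 - 61i - 16j - 18k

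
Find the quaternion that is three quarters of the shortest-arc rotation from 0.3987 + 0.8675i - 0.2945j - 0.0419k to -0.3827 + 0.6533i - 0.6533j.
-0.1919 + 0.7711i - 0.607j - 0.012k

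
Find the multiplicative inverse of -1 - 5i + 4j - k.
-0.0233 + 0.1163i - 0.093j + 0.0233k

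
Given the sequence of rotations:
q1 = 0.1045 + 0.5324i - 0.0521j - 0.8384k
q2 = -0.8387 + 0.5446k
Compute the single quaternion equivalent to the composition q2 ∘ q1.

q2 · q1 = 0.3689 - 0.4182i + 0.3336j + 0.7601k
0.3689 - 0.4182i + 0.3336j + 0.7601k


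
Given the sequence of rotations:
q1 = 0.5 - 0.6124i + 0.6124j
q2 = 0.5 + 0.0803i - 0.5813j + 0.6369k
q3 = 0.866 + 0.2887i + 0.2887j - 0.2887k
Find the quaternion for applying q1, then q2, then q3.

q2 · q1 = 0.6552 - 0.6561i - 0.3745j + 0.0116k
q3 · q2 · q1 = 0.8683 - 0.4838i + 0.0509j - 0.0978k
0.8683 - 0.4838i + 0.0509j - 0.0978k


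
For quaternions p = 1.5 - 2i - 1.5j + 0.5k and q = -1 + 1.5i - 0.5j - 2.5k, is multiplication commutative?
No: pq = 2 + 8.25i - 3.5j - k ≠ 2 + 0.25i + 5j - 7.5k = qp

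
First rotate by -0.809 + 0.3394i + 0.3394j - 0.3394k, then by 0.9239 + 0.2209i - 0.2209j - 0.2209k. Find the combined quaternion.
-0.8224 + 0.2848i + 0.4923j + 0.0151k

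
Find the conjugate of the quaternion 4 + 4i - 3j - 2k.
4 - 4i + 3j + 2k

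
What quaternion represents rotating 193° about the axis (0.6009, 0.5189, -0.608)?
-0.1132 + 0.597i + 0.5156j - 0.6041k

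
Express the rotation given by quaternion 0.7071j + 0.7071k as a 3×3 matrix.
[[-1, 0, 0], [0, 0, 1], [0, 1, 0]]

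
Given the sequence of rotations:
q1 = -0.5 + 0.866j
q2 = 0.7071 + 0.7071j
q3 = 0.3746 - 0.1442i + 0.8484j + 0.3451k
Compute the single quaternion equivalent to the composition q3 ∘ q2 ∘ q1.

q2 · q1 = -0.9659 + 0.2588j
q3 · q2 · q1 = -0.5814 + 0.05i - 0.7225j - 0.3707k
-0.5814 + 0.05i - 0.7225j - 0.3707k


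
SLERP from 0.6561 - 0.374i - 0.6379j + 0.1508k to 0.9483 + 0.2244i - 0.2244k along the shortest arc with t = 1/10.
0.7269 - 0.3222i - 0.5957j + 0.1138k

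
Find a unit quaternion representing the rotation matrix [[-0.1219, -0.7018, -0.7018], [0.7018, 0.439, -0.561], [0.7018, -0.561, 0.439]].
0.6626 - 0.5296j + 0.5296k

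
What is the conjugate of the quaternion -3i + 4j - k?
3i - 4j + k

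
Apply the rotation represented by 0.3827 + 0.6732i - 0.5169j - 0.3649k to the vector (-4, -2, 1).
(-0.851, 4.108, -1.843)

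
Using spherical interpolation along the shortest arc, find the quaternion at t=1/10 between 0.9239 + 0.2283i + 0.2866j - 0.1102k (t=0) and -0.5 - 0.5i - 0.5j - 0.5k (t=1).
0.9078 + 0.2668i + 0.3205j - 0.0451k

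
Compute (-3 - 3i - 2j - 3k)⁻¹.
-0.0968 + 0.0968i + 0.0645j + 0.0968k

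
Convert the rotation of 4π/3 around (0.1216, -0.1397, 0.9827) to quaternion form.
-0.5 + 0.1053i - 0.121j + 0.851k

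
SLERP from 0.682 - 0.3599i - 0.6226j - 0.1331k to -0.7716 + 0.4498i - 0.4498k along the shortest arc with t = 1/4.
0.7626 - 0.4145i - 0.4961j + 0.0217k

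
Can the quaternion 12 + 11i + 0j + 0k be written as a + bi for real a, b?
Yes. The quaternion 12 + 11i has j- and k-coefficients y = z = 0, so it lies in the complex subalgebra spanned by 1 and i.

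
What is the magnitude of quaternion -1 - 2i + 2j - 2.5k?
3.905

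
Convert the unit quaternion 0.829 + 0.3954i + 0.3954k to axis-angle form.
axis = (√2/2, 0, √2/2), θ = 68°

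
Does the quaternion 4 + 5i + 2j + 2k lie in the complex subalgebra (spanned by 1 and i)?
No. The quaternion 4 + 5i + 2j + 2k has j-coefficient y = 2 and k-coefficient z = 2, not both zero, so it does not lie in the complex subalgebra spanned by 1 and i.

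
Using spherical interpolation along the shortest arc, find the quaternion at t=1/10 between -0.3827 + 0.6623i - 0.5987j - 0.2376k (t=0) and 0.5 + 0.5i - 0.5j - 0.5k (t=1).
-0.2968 + 0.6745i - 0.6154j - 0.2797k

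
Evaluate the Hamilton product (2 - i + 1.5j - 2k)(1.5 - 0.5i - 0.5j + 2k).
7.25 - 0.5i + 4.25j + 2.25k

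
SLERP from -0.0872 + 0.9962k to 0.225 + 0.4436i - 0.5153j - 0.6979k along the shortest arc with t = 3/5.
-0.1822 - 0.2843i + 0.3302j + 0.8815k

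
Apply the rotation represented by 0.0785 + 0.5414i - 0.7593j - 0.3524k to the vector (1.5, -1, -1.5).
(0.916, -2.157, 0.095)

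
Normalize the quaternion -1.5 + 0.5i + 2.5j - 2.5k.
-0.3873 + 0.1291i + 0.6455j - 0.6455k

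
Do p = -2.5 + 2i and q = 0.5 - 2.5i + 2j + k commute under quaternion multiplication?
No: pq = 3.75 + 7.25i - 7j + 1.5k ≠ 3.75 + 7.25i - 3j - 6.5k = qp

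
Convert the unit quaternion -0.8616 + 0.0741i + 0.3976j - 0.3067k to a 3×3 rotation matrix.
[[0.4957, -0.4696, -0.7306], [0.5874, 0.8009, -0.1162], [0.6397, -0.3716, 0.6728]]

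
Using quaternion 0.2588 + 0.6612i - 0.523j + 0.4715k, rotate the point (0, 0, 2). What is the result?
(0.706, -1.671, -0.843)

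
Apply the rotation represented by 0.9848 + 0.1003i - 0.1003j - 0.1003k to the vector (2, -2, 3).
(0.912, -2.887, 2.799)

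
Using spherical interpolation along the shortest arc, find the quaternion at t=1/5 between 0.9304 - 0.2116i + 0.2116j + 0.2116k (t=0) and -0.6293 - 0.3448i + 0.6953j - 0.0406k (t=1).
0.9757 - 0.0981i + 0.0092j + 0.1959k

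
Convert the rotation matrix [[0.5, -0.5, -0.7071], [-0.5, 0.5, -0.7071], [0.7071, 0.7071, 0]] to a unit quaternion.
0.7071 + 0.5i - 0.5j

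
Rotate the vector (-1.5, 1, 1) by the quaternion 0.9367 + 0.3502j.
(-0.476, 1, 1.739)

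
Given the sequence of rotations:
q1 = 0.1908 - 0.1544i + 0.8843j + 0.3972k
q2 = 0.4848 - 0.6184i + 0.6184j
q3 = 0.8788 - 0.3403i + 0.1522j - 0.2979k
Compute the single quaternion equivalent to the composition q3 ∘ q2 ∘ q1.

q2 · q1 = -0.5498 + 0.0528i + 0.7923j - 0.2588k
q3 · q2 · q1 = -0.6629 + 0.4301i + 0.5088j - 0.3413k
-0.6629 + 0.4301i + 0.5088j - 0.3413k


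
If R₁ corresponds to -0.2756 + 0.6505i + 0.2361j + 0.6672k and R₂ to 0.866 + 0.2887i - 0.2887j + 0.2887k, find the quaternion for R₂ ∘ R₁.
-0.5509 + 0.223i + 0.2792j + 0.7542k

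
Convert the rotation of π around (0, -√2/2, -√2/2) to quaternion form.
-0.7071j - 0.7071k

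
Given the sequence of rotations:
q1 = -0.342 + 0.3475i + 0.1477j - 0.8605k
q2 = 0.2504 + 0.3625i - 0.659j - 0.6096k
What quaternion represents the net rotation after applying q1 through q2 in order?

q2 · q1 = -0.6388 + 0.6201i + 0.3625j + 0.2756k
-0.6388 + 0.6201i + 0.3625j + 0.2756k


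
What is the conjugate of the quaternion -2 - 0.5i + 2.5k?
-2 + 0.5i - 2.5k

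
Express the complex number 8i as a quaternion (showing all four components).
0 + 8i + 0j + 0k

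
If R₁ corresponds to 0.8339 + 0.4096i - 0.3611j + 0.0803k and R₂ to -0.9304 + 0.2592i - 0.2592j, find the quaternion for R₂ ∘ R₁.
-0.9756 - 0.1858i + 0.099j - 0.0621k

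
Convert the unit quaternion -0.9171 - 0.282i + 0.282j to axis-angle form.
axis = (-√2/2, √2/2, 0), θ = 313°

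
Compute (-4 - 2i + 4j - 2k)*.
-4 + 2i - 4j + 2k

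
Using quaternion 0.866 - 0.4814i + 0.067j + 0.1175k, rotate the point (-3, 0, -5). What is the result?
(-2.905, -4.665, -1.95)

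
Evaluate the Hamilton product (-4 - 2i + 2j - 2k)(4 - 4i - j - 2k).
-26 + 2i + 16j + 10k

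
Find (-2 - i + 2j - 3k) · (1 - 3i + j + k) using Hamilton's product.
-4 + 10i + 10j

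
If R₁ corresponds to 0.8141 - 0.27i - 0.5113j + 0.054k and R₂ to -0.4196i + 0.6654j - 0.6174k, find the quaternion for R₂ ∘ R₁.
0.2603 - 0.6213i + 0.7311j - 0.1084k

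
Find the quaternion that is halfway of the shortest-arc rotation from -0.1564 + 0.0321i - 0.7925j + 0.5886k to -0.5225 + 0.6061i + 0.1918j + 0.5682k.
-0.4237 + 0.3983i - 0.3749j + 0.722k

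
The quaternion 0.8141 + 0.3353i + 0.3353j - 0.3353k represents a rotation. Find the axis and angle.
axis = (√3/3, √3/3, -√3/3), θ = 71°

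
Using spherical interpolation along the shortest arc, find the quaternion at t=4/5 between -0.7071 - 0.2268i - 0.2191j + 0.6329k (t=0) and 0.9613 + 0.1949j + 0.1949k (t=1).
-0.975 - 0.0523i - 0.2151j - 0.0187k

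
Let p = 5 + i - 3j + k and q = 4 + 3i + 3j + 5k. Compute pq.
21 + i + j + 41k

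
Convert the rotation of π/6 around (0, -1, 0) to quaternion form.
0.9659 - 0.2588j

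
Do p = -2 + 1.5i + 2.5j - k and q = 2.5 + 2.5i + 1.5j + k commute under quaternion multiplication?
No: pq = -11.5 + 2.75i - 0.75j - 8.5k ≠ -11.5 - 5.25i + 7.25j - 0.5k = qp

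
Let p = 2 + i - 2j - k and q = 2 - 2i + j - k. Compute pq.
7 + i + j - 7k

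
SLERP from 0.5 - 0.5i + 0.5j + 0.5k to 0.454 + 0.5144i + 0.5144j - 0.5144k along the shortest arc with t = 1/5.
0.3341 - 0.6279i + 0.3158j + 0.6279k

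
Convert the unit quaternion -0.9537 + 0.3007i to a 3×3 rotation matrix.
[[1, 0, 0], [0, 0.8192, 0.5736], [0, -0.5736, 0.8192]]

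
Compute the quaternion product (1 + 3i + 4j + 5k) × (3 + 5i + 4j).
-28 - 6i + 41j + 7k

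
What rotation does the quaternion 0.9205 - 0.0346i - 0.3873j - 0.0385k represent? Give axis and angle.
axis = (-0.0885, -0.9912, -0.0985), θ = 46°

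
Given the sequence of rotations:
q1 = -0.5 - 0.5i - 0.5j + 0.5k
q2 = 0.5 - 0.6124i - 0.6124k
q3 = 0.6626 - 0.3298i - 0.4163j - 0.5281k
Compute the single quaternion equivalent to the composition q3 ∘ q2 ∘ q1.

q2 · q1 = -0.25 - 0.25i + 0.3624j + 0.8624k
q3 · q2 · q1 = 0.3582 - 0.2508i + 0.7606j + 0.4799k
0.3582 - 0.2508i + 0.7606j + 0.4799k


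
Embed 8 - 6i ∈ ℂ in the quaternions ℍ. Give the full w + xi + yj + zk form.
8 - 6i + 0j + 0k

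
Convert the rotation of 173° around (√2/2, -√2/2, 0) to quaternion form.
0.061 + 0.7058i - 0.7058j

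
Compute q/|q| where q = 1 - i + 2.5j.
0.3482 - 0.3482i + 0.8704j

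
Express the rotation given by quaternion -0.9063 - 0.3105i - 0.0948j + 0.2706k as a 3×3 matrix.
[[0.8356, 0.5494, 0.0038], [-0.4316, 0.6607, -0.6141], [-0.3399, 0.5115, 0.7892]]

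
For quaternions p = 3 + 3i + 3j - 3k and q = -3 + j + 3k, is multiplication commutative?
No: pq = -3 + 3i - 15j + 21k ≠ -3 - 21i + 3j + 15k = qp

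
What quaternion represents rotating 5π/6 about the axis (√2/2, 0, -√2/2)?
0.2588 + 0.683i - 0.683k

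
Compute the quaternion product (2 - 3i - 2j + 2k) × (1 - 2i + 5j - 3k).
12 - 11i - 5j - 23k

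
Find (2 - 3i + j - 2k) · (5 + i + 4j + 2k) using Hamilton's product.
13 - 3i + 17j - 19k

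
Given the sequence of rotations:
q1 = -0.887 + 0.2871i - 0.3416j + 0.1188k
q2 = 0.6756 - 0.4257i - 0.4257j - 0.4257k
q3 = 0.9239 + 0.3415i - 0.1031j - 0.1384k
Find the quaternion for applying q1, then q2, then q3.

q2 · q1 = -0.5719 + 0.3756i + 0.0752j + 0.7255k
q3 · q2 · q1 = -0.5485 + 0.0873i - 0.1713j + 0.8138k
-0.5485 + 0.0873i - 0.1713j + 0.8138k


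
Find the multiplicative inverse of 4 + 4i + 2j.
0.1111 - 0.1111i - 0.0556j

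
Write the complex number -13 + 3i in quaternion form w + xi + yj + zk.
-13 + 3i + 0j + 0k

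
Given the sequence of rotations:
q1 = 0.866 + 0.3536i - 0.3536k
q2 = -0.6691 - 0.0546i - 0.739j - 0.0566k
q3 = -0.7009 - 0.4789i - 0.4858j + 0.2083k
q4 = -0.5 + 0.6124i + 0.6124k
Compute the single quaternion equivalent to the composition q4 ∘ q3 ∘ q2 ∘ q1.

q2 · q1 = -0.5801 - 0.0226i - 0.6793j + 0.4489k
q3 · q2 · q1 = -0.0277 + 0.2171i + 0.9682j - 0.1211k
q4 · q3 · q2 · q1 = -0.0449 - 0.7184i - 0.277j + 0.6365k
-0.0449 - 0.7184i - 0.277j + 0.6365k


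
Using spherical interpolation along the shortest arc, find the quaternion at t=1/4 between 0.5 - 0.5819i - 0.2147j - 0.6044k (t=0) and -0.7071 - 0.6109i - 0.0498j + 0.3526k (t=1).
0.6789 - 0.2989i - 0.1704j - 0.6486k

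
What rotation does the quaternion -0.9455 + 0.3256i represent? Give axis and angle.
axis = (1, 0, 0), θ = 322°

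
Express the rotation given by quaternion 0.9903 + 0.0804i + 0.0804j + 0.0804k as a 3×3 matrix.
[[0.9741, -0.1463, 0.1722], [0.1722, 0.9741, -0.1463], [-0.1463, 0.1722, 0.9741]]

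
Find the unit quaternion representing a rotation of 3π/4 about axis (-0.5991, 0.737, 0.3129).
0.3827 - 0.5535i + 0.6809j + 0.2891k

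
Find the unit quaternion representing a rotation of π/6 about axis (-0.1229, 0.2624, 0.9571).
0.9659 - 0.0318i + 0.0679j + 0.2477k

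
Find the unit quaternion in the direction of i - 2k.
0.4472i - 0.8944k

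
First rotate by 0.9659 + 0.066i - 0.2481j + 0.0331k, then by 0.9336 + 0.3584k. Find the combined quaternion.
0.8899 + 0.1505i - 0.208j + 0.3771k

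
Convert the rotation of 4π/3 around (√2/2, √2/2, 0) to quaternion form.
-0.5 + 0.6124i + 0.6124j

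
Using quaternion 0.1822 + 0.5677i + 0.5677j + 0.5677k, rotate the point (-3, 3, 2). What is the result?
(3.883, -2.546, 0.663)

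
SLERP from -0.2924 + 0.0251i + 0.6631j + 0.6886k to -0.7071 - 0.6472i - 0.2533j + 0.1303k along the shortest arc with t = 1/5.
-0.4752 - 0.1641i + 0.5403j + 0.6749k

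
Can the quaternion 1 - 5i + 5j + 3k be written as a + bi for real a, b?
No. The quaternion 1 - 5i + 5j + 3k has j-coefficient y = 5 and k-coefficient z = 3, not both zero, so it does not lie in the complex subalgebra spanned by 1 and i.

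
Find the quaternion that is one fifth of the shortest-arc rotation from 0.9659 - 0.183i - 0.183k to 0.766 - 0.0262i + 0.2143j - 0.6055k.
0.9475 - 0.1546i + 0.045j - 0.2761k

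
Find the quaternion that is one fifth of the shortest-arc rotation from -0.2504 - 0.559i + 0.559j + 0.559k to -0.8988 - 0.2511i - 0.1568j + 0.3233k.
-0.436 - 0.5444i + 0.4447j + 0.562k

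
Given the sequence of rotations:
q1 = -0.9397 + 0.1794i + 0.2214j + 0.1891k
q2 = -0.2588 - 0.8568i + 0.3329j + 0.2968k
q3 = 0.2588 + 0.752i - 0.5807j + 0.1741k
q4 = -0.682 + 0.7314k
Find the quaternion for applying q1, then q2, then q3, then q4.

q2 · q1 = 0.2671 + 0.7559i - 0.1549j - 0.5773k
q3 · q2 · q1 = -0.4888 + 0.7587i + 0.3705j + 0.2196k
q4 · q3 · q2 · q1 = 0.1727 - 0.7884i + 0.3022j - 0.5073k
0.1727 - 0.7884i + 0.3022j - 0.5073k


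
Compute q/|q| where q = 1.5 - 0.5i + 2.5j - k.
0.4804 - 0.1601i + 0.8006j - 0.3203k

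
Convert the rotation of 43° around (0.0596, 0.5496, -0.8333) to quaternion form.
0.9304 + 0.0218i + 0.2014j - 0.3054k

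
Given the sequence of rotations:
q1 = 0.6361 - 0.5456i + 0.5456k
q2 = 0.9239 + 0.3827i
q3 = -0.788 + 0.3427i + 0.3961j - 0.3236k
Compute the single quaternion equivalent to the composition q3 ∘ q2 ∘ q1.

q2 · q1 = 0.7965 - 0.2606i - 0.2088j + 0.5041k
q3 · q2 · q1 = -0.2925 + 0.6104i + 0.3916j - 0.6233k
-0.2925 + 0.6104i + 0.3916j - 0.6233k


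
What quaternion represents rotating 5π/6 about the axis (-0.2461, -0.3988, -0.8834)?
0.2588 - 0.2377i - 0.3852j - 0.8533k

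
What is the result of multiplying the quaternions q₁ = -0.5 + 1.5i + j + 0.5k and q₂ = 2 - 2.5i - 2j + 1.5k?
4 + 6.75i - 0.5j - 0.25k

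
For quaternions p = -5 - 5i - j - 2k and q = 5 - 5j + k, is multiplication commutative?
No: pq = -28 - 36i + 25j + 10k ≠ -28 - 14i + 15j - 40k = qp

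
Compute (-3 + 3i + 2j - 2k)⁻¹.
-0.1154 - 0.1154i - 0.0769j + 0.0769k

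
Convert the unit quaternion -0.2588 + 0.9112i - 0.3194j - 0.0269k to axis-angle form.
axis = (0.9433, -0.3307, -0.0278), θ = 7π/6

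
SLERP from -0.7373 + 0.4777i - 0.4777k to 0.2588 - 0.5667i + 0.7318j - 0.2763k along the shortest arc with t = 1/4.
-0.7075 + 0.5868i - 0.2355j - 0.3155k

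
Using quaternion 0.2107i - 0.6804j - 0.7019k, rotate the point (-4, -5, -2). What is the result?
(5.67, -0.393, -3.563)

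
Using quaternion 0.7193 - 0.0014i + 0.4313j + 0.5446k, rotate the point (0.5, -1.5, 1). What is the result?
(1.813, 0.253, -0.385)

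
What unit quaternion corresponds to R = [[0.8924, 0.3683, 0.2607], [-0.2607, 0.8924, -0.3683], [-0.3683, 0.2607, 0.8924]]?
0.9588 + 0.164i + 0.164j - 0.164k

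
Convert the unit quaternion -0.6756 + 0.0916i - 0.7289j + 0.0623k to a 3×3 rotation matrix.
[[-0.0704, -0.0494, 0.9963], [-0.2177, 0.9755, 0.0329], [-0.9735, -0.2146, -0.0794]]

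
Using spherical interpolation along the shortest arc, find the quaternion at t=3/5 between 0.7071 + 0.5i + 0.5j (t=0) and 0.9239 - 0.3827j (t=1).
0.9709 + 0.2382i - 0.0244j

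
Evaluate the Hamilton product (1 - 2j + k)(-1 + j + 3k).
-2 - 7i + 3j + 2k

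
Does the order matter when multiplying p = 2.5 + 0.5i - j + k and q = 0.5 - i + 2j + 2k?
Yes: pq = 1.75 - 6.25i + 2.5j + 5.5k ≠ 1.75 + 1.75i + 6.5j + 5.5k = qp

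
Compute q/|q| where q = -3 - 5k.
-0.5145 - 0.8575k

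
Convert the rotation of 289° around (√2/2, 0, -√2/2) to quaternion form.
-0.8141 + 0.4106i - 0.4106k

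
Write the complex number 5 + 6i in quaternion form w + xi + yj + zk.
5 + 6i + 0j + 0k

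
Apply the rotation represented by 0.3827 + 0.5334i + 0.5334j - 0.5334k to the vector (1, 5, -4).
(5.391, 3.38, -1.229)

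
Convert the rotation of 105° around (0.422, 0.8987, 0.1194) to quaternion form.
0.6088 + 0.3348i + 0.713j + 0.0947k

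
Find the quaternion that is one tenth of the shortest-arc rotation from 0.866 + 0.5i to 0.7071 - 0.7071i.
0.9239 + 0.3827i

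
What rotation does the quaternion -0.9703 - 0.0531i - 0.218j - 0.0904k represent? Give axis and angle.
axis = (-0.2195, -0.9012, -0.3737), θ = 332°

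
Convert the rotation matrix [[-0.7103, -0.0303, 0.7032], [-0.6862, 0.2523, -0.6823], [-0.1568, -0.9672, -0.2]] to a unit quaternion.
0.2924 - 0.2436i + 0.7353j - 0.5608k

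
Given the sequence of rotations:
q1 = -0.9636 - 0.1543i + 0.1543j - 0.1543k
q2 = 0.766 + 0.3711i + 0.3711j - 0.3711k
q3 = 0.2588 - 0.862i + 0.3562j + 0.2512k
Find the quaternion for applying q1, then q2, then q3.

q2 · q1 = -0.7954 - 0.4758i - 0.1249j + 0.3539k
q3 · q2 · q1 = -0.6604 + 0.7199i - 0.1301j + 0.1689k
-0.6604 + 0.7199i - 0.1301j + 0.1689k


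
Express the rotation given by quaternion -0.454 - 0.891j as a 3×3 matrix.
[[-0.5878, 0, 0.809], [0, 1, 0], [-0.809, 0, -0.5878]]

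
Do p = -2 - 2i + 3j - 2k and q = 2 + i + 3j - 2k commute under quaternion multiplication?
No: pq = -15 - 6i - 6j - 9k ≠ -15 - 6i + 6j + 9k = qp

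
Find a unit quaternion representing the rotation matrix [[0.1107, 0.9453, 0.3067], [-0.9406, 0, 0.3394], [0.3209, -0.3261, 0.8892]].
0.7071 - 0.2353i - 0.005j - 0.6668k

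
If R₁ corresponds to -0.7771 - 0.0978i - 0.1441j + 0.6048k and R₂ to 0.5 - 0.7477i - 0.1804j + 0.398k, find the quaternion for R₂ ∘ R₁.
-0.7284 + 0.4804i + 0.4814j + 0.0832k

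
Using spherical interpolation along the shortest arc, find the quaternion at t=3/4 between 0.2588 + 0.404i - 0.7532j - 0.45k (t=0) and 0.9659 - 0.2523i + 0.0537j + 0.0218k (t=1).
0.9606 - 0.0803i - 0.2242j - 0.1432k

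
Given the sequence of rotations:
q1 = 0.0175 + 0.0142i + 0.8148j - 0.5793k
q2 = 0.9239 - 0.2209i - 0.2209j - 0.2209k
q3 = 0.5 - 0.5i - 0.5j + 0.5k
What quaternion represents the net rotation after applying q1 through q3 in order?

q2 · q1 = 0.0713 + 0.3172i + 0.6178j - 0.7159k
q3 · q2 · q1 = 0.8611 + 0.172i + 0.0739j - 0.4726k
0.8611 + 0.172i + 0.0739j - 0.4726k


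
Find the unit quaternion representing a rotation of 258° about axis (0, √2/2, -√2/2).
-0.6293 + 0.5495j - 0.5495k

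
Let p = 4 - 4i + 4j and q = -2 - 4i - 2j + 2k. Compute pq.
-16 - 8j + 32k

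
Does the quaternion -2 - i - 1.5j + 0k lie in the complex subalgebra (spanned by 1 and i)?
No. The quaternion -2 - i - 1.5j has j-coefficient y = -1.5 and k-coefficient z = 0, not both zero, so it does not lie in the complex subalgebra spanned by 1 and i.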